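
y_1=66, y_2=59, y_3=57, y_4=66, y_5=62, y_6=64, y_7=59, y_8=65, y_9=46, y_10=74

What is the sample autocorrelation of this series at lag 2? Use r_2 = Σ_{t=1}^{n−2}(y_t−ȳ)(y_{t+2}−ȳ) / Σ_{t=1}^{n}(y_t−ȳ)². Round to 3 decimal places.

Mean ȳ = (66 + 59 + 57 + 66 + 62 + 64 + 59 + 65 + 46 + 74)/10 = 61.8000
Numerator Σ_{t=1}^{8}(y_t−ȳ)(y_{t+2}−ȳ) = 66.1200
Denominator Σ(y_t−ȳ)² = 487.6000
r_2 = 66.1200 / 487.6000 = 0.136

0.136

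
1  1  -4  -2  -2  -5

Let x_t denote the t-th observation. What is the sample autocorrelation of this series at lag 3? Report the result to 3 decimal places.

0.192

Mean x̄ = (1 + 1 − 4 − 2 − 2 − 5)/6 = -1.8333
Deviations from mean: 2.8333, 2.8333, -2.1667, -0.1667, -0.1667, -3.1667
Numerator Σ_{t=1}^{3}(x_t−x̄)(x_{t+3}−x̄) = 5.9167
Denominator Σ(x_t−x̄)² = 30.8333
r_3 = 5.9167 / 30.8333 = 0.192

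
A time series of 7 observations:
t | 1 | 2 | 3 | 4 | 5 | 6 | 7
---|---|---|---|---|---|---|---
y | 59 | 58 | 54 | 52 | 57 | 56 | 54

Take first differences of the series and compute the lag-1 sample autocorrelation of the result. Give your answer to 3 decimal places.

-0.072

First differences Δy: -1, -4, -2, 5, -1, -2
Mean of differences = -0.8333
Numerator Σ(Δy_t−Δȳ)(Δy_{t+1}−Δȳ) = -3.3611
Denominator Σ(Δy_t−Δȳ)² = 46.8333
r_1(Δy) = -3.3611 / 46.8333 = -0.072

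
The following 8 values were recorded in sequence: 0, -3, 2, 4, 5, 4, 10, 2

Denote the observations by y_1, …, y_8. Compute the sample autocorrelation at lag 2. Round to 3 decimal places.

0.088

Mean ȳ = (0 − 3 + 2 + 4 + 5 + 4 + 10 + 2)/8 = 3.0000
Deviations from mean: -3.0000, -6.0000, -1.0000, 1.0000, 2.0000, 1.0000, 7.0000, -1.0000
Σ(y_t−ȳ)(y_{t+2}−ȳ) = (3.0000) + (-6.0000) + (-2.0000) + (1.0000) + (14.0000) + (-1.0000) = 9.0000
Denominator Σ(y_t−ȳ)² = 102.0000
r_2 = 9.0000 / 102.0000 = 0.088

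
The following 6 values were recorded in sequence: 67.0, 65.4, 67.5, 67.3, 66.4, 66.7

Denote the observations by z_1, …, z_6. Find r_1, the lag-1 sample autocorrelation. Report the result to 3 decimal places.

-0.393

Mean z̄ = (67.0 + 65.4 + 67.5 + 67.3 + 66.4 + 66.7)/6 = 66.7167
Deviations from mean: 0.2833, -1.3167, 0.7833, 0.5833, -0.3167, -0.0167
Numerator Σ_{t=1}^{5}(z_t−z̄)(z_{t+1}−z̄) = -1.1269
Denominator Σ(z_t−z̄)² = 2.8683
r_1 = -1.1269 / 2.8683 = -0.393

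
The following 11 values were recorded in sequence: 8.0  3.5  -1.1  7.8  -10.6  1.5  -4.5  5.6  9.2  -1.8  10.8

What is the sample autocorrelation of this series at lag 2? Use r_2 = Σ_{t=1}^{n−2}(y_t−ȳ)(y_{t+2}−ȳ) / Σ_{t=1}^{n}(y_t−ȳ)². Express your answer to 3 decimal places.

Mean ȳ = (8.0 + 3.5 − 1.1 + 7.8 − 10.6 + 1.5 − 4.5 + 5.6 + 9.2 − 1.8 + 10.8)/11 = 2.5818
Numerator Σ_{t=1}^{9}(y_t−ȳ)(y_{t+2}−ȳ) = 112.1121
Denominator Σ(y_t−ȳ)² = 435.7164
r_2 = 112.1121 / 435.7164 = 0.257

0.257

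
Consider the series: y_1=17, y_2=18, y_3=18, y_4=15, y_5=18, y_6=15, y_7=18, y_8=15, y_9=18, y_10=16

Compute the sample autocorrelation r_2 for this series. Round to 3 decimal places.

0.586

Mean ȳ = (17 + 18 + 18 + 15 + 18 + 15 + 18 + 15 + 18 + 16)/10 = 16.8000
Numerator Σ_{t=1}^{8}(y_t−ȳ)(y_{t+2}−ȳ) = 10.3200
Denominator Σ(y_t−ȳ)² = 17.6000
r_2 = 10.3200 / 17.6000 = 0.586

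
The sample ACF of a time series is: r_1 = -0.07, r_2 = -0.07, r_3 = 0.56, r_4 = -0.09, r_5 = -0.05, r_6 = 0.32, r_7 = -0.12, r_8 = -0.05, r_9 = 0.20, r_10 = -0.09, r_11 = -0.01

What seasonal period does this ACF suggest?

The largest autocorrelation is r_3 = 0.56, with weaker echoes at lags 6 (0.32) and 9 (0.20); the remaining lags stay at or below -0.01.
The dominant spike at lag 3 indicates a seasonal period of 3.

3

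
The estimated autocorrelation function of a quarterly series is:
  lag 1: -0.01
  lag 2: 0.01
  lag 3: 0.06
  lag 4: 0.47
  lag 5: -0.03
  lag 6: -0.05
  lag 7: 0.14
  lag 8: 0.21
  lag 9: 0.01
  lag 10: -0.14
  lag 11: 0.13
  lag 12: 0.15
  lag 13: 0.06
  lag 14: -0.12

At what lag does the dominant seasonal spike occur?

4

The largest autocorrelation is r_4 = 0.47, with weaker echoes at lags 8 (0.21) and 12 (0.15); the remaining lags stay at or below 0.14.
The dominant spike at lag 4 indicates a seasonal period of 4.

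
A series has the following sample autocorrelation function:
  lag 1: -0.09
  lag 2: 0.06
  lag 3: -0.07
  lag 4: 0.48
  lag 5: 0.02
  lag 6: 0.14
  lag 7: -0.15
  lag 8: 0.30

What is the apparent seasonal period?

4

The largest autocorrelation is r_4 = 0.48, with a weaker echo at lag 8 (0.30); the remaining lags stay at or below 0.14.
The dominant spike at lag 4 indicates a seasonal period of 4.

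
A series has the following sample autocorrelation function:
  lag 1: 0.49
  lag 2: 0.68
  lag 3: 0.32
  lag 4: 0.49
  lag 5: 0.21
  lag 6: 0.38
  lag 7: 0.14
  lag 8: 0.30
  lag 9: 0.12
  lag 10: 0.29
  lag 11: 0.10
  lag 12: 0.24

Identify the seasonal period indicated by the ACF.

The largest autocorrelation is r_2 = 0.68; the remaining lags stay at or below 0.49.
The dominant spike at lag 2 indicates a seasonal period of 2.

2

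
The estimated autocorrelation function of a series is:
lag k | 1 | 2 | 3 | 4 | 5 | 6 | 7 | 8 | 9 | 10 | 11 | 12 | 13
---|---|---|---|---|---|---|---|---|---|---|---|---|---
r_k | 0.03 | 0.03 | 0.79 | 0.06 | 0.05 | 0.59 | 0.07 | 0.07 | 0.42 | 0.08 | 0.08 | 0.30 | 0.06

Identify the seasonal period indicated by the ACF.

The largest autocorrelation is r_3 = 0.79, with weaker echoes at lags 6 (0.59), 9 (0.42) and 12 (0.30); the remaining lags stay at or below 0.08.
The dominant spike at lag 3 indicates a seasonal period of 3.

3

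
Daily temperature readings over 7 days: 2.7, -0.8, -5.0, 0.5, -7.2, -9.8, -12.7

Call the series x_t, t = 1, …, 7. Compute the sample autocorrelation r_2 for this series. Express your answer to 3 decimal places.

0.062

Mean x̄ = (2.7 − 0.8 − 5.0 + 0.5 − 7.2 − 9.8 − 12.7)/7 = -4.6143
Deviations from mean: 7.3143, 3.8143, -0.3857, 5.1143, -2.5857, -5.1857, -8.0857
Numerator Σ_{t=1}^{5}(x_t−x̄)(x_{t+2}−x̄) = 12.0696
Denominator Σ(x_t−x̄)² = 193.3086
r_2 = 12.0696 / 193.3086 = 0.062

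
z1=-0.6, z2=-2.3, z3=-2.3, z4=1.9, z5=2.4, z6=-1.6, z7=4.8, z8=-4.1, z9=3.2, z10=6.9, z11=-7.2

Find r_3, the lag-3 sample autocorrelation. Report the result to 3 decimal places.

0.310

Mean z̄ = (-0.6 − 2.3 − 2.3 + 1.9 + 2.4 − 1.6 + 4.8 − 4.1 + 3.2 + 6.9 − 7.2)/11 = 0.1000
Numerator Σ_{t=1}^{8}(z_t−z̄)(z_{t+3}−z̄) = 53.4500
Denominator Σ(z_t−z̄)² = 172.3000
r_3 = 53.4500 / 172.3000 = 0.310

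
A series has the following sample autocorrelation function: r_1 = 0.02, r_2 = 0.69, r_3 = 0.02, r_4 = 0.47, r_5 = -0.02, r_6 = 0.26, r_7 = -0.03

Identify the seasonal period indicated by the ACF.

2

The largest autocorrelation is r_2 = 0.69, with weaker echoes at lags 4 (0.47) and 6 (0.26); the remaining lags stay at or below 0.02.
The dominant spike at lag 2 indicates a seasonal period of 2.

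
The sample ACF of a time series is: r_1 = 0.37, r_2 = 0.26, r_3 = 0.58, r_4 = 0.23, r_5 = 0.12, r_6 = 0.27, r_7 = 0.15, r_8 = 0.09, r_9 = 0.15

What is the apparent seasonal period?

The largest autocorrelation is r_3 = 0.58; the remaining lags stay at or below 0.37. The elevated value at lag 1 (0.37), dropping to 0.26 at lag 2, reflects decaying short-term dependence rather than seasonality.
The dominant spike at lag 3 indicates a seasonal period of 3.

3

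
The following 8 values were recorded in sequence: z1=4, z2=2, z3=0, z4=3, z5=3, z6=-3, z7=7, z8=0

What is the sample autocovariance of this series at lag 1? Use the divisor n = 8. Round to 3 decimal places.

Mean z̄ = (4 + 2 + 0 + 3 + 3 − 3 + 7 + 0)/8 = 2.0000
Deviations: 2.0000, 0.0000, -2.0000, 1.0000, 1.0000, -5.0000, 5.0000, -2.0000
Σ_{t=1}^{7}(z_t−z̄)(z_{t+1}−z̄) = -41.0000
γ_1 = -41.0000 / 8 = -5.125

-5.125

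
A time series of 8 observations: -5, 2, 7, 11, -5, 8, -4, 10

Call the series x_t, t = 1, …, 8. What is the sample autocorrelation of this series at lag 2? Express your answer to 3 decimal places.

0.178

Mean x̄ = (-5 + 2 + 7 + 11 − 5 + 8 − 4 + 10)/8 = 3.0000
Deviations from mean: -8.0000, -1.0000, 4.0000, 8.0000, -8.0000, 5.0000, -7.0000, 7.0000
Numerator Σ_{t=1}^{6}(x_t−x̄)(x_{t+2}−x̄) = 59.0000
Denominator Σ(x_t−x̄)² = 332.0000
r_2 = 59.0000 / 332.0000 = 0.178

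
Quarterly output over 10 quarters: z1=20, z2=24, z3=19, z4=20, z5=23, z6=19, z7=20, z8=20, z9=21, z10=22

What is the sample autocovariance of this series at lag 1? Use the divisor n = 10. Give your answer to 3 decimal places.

-1.044

Mean z̄ = (20 + 24 + 19 + 20 + 23 + 19 + 20 + 20 + 21 + 22)/10 = 20.8000
Σ_{t=1}^{9}(z_t−z̄)(z_{t+1}−z̄) = -10.4400
γ_1 = -10.4400 / 10 = -1.044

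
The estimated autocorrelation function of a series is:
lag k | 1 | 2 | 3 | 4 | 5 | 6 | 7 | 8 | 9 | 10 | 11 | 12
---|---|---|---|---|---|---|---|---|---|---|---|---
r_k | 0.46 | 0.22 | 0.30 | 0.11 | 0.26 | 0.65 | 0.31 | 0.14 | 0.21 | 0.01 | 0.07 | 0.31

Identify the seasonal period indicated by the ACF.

The largest autocorrelation is r_6 = 0.65; the remaining lags stay at or below 0.46. The elevated value at lag 1 (0.46), dropping to 0.22 at lag 2, reflects decaying short-term dependence rather than seasonality.
The dominant spike at lag 6 indicates a seasonal period of 6.

6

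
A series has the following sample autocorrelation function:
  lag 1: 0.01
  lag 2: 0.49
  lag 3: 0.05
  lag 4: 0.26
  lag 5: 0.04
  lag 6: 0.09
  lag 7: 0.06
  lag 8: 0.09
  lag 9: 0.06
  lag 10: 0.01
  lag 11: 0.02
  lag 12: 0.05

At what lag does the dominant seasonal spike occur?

2

The largest autocorrelation is r_2 = 0.49, with a weaker echo at lag 4 (0.26); the remaining lags stay at or below 0.09.
The dominant spike at lag 2 indicates a seasonal period of 2.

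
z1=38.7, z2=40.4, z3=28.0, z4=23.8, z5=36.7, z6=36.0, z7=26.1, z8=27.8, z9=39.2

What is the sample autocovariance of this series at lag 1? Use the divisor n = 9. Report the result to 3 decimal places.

1.197

Mean z̄ = (38.7 + 40.4 + 28.0 + 23.8 + 36.7 + 36.0 + 26.1 + 27.8 + 39.2)/9 = 32.9667
Σ_{t=1}^{8}(z_t−z̄)(z_{t+1}−z̄) = 10.7722
γ_1 = 10.7722 / 9 = 1.197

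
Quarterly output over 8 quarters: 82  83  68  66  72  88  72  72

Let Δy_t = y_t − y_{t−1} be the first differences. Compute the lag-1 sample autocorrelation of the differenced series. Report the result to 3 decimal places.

-0.229

First differences Δy: 1, -15, -2, 6, 16, -16, 0
Mean of differences = -1.4286
Numerator Σ(Δy_t−Δȳ)(Δy_{t+1}−Δȳ) = -174.7551
Denominator Σ(Δy_t−Δȳ)² = 763.7143
r_1(Δy) = -174.7551 / 763.7143 = -0.229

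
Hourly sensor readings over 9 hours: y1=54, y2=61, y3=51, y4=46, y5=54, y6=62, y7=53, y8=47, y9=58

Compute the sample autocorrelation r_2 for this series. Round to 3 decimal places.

-0.714

Mean ȳ = (54 + 61 + 51 + 46 + 54 + 62 + 53 + 47 + 58)/9 = 54.0000
Σ(y_t−ȳ)(y_{t+2}−ȳ) = (0.0000) + (-56.0000) + (0.0000) + (-64.0000) + (0.0000) + (-56.0000) + (-4.0000) = -180.0000
Denominator Σ(y_t−ȳ)² = 252.0000
r_2 = -180.0000 / 252.0000 = -0.714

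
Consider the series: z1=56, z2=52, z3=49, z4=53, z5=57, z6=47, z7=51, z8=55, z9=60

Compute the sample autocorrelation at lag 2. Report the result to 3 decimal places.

Mean z̄ = (56 + 52 + 49 + 53 + 57 + 47 + 51 + 55 + 60)/9 = 53.3333
Σ(z_t−z̄)(z_{t+2}−z̄) = (-11.5556) + (0.4444) + (-15.8889) + (2.1111) + (-8.5556) + (-10.5556) + (-15.5556) = -59.5556
Denominator Σ(z_t−z̄)² = 134.0000
r_2 = -59.5556 / 134.0000 = -0.444

-0.444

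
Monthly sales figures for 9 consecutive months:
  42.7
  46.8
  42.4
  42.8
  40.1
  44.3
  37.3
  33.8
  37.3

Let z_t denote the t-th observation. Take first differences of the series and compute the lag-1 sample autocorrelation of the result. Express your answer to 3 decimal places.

First differences Δz: 4.1, -4.4, 0.4, -2.7, 4.2, -7.0, -3.5, 3.5
Mean of differences = -0.6750
Numerator Σ(Δz_t−Δz̄)(Δz_{t+1}−Δz̄) = -58.6006
Denominator Σ(Δz_t−Δz̄)² = 131.1150
r_1(Δz) = -58.6006 / 131.1150 = -0.447

-0.447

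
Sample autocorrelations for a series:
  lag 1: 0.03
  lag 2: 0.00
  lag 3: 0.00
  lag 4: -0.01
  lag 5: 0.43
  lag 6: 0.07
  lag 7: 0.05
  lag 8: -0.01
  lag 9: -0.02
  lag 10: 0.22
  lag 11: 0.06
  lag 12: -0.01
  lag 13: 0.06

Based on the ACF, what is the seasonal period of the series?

The largest autocorrelation is r_5 = 0.43, with a weaker echo at lag 10 (0.22); the remaining lags stay at or below 0.07.
The dominant spike at lag 5 indicates a seasonal period of 5.

5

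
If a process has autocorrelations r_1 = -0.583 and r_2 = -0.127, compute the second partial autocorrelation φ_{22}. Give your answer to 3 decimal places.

φ_{22} = (r_2 − r_1²) / (1 − r_1²)
r_1² = (-0.583)² = 0.339889
Numerator = -0.127 − 0.3399 = -0.4669; denominator = 1 − 0.3399 = 0.6601
φ_{22} = -0.4669 / 0.6601 = -0.707

-0.707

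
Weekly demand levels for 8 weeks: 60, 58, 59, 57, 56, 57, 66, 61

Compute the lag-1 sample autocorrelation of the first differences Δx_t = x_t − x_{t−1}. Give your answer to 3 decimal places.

-0.344

First differences Δx: -2, 1, -2, -1, 1, 9, -5
Mean of differences = 0.1429
Numerator Σ(Δx_t−Δx̄)(Δx_{t+1}−Δx̄) = -40.1633
Denominator Σ(Δx_t−Δx̄)² = 116.8571
r_1(Δx) = -40.1633 / 116.8571 = -0.344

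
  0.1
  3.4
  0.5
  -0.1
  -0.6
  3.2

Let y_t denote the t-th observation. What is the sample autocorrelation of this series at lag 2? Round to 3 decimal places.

Mean ȳ = (0.1 + 3.4 + 0.5 − 0.1 − 0.6 + 3.2)/6 = 1.0833
Numerator Σ_{t=1}^{4}(y_t−ȳ)(y_{t+2}−ȳ) = -3.6906
Denominator Σ(y_t−ȳ)² = 15.3883
r_2 = -3.6906 / 15.3883 = -0.240

-0.240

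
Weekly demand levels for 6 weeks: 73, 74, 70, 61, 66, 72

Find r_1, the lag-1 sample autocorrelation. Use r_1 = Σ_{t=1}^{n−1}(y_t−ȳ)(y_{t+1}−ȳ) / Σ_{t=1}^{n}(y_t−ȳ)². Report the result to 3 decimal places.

0.272

Mean ȳ = (73 + 74 + 70 + 61 + 66 + 72)/6 = 69.3333
Deviations from mean: 3.6667, 4.6667, 0.6667, -8.3333, -3.3333, 2.6667
Numerator Σ_{t=1}^{5}(y_t−ȳ)(y_{t+1}−ȳ) = 33.5556
Denominator Σ(y_t−ȳ)² = 123.3333
r_1 = 33.5556 / 123.3333 = 0.272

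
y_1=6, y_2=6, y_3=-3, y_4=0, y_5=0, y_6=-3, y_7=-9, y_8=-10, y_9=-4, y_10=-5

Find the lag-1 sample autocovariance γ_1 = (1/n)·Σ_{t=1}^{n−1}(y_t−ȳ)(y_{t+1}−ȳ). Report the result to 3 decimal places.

Mean ȳ = (6 + 6 − 3 + 0 + 0 − 3 − 9 − 10 − 4 − 5)/10 = -2.2000
Σ_{t=1}^{9}(y_t−ȳ)(y_{t+1}−ȳ) = 139.5600
γ_1 = 139.5600 / 10 = 13.956

13.956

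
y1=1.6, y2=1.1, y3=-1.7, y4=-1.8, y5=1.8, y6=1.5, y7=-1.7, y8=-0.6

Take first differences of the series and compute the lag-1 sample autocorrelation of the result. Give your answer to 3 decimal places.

First differences Δy: -0.5, -2.8, -0.1, 3.6, -0.3, -3.2, 1.1
Mean of differences = -0.3143
Numerator Σ(Δy_t−Δȳ)(Δy_{t+1}−Δȳ) = -3.2988
Denominator Σ(Δy_t−Δȳ)² = 31.9086
r_1(Δy) = -3.2988 / 31.9086 = -0.103

-0.103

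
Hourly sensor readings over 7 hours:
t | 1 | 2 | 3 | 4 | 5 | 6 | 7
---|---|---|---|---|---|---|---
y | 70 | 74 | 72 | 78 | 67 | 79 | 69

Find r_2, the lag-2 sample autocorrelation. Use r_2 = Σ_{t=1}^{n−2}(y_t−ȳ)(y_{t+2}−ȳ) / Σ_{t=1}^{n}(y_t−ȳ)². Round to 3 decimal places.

Mean ȳ = (70 + 74 + 72 + 78 + 67 + 79 + 69)/7 = 72.7143
Σ(y_t−ȳ)(y_{t+2}−ȳ) = (1.9388) + (6.7959) + (4.0816) + (33.2245) + (21.2245) = 67.2653
Denominator Σ(y_t−ȳ)² = 123.4286
r_2 = 67.2653 / 123.4286 = 0.545

0.545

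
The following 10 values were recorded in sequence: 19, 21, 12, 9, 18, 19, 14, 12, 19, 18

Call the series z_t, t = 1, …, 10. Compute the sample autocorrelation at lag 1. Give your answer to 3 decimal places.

0.079

Mean z̄ = (19 + 21 + 12 + 9 + 18 + 19 + 14 + 12 + 19 + 18)/10 = 16.1000
Numerator Σ_{t=1}^{9}(z_t−z̄)(z_{t+1}−z̄) = 11.3900
Denominator Σ(z_t−z̄)² = 144.9000
r_1 = 11.3900 / 144.9000 = 0.079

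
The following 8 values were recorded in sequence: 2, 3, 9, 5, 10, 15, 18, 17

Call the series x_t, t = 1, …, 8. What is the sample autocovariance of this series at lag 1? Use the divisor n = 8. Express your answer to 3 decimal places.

Mean x̄ = (2 + 3 + 9 + 5 + 10 + 15 + 18 + 17)/8 = 9.8750
Σ_{t=1}^{7}(x_t−x̄)(x_{t+1}−x̄) = 163.9844
γ_1 = 163.9844 / 8 = 20.498

20.498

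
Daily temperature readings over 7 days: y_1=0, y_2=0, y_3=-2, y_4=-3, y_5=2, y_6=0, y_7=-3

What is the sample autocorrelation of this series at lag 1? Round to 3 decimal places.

Mean ȳ = (0 + 0 − 2 − 3 + 2 + 0 − 3)/7 = -0.8571
Deviations from mean: 0.8571, 0.8571, -1.1429, -2.1429, 2.8571, 0.8571, -2.1429
Σ(y_t−ȳ)(y_{t+1}−ȳ) = (0.7347) + (-0.9796) + (2.4490) + (-6.1224) + (2.4490) + (-1.8367) = -3.3061
Denominator Σ(y_t−ȳ)² = 20.8571
r_1 = -3.3061 / 20.8571 = -0.159

-0.159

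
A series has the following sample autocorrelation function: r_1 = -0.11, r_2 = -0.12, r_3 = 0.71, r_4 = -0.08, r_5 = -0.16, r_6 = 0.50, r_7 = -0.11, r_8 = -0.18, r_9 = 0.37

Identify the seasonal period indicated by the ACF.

The largest autocorrelation is r_3 = 0.71, with weaker echoes at lags 6 (0.50) and 9 (0.37); the remaining lags stay at or below -0.08.
The dominant spike at lag 3 indicates a seasonal period of 3.

3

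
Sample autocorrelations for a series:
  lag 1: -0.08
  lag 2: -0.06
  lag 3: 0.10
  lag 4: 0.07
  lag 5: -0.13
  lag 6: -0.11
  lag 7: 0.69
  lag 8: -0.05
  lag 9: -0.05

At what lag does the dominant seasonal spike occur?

7

The largest autocorrelation is r_7 = 0.69; the remaining lags stay at or below 0.10.
The dominant spike at lag 7 indicates a seasonal period of 7.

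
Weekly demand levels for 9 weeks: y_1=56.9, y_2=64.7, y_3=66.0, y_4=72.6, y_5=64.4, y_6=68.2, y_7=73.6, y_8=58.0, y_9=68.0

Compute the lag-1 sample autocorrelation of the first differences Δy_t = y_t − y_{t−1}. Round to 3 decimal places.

First differences Δy: 7.8, 1.3, 6.6, -8.2, 3.8, 5.4, -15.6, 10.0
Mean of differences = 1.3875
Numerator Σ(Δy_t−Δȳ)(Δy_{t+1}−Δȳ) = -278.9089
Denominator Σ(Δy_t−Δȳ)² = 544.8888
r_1(Δy) = -278.9089 / 544.8888 = -0.512

-0.512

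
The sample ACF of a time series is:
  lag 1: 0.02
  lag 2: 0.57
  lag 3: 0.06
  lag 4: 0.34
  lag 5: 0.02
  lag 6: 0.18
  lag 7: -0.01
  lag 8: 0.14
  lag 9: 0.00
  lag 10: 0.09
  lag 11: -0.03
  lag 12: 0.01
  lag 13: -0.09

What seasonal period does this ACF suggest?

The largest autocorrelation is r_2 = 0.57, with weaker echoes at lags 4 (0.34) and 6 (0.18); the remaining lags stay at or below 0.14.
The dominant spike at lag 2 indicates a seasonal period of 2.

2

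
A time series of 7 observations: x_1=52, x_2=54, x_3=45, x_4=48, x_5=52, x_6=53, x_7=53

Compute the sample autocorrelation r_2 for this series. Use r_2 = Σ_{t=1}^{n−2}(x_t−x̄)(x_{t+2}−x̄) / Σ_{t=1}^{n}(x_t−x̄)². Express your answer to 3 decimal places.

Mean x̄ = (52 + 54 + 45 + 48 + 52 + 53 + 53)/7 = 51.0000
Deviations from mean: 1.0000, 3.0000, -6.0000, -3.0000, 1.0000, 2.0000, 2.0000
Numerator Σ_{t=1}^{5}(x_t−x̄)(x_{t+2}−x̄) = -25.0000
Denominator Σ(x_t−x̄)² = 64.0000
r_2 = -25.0000 / 64.0000 = -0.391

-0.391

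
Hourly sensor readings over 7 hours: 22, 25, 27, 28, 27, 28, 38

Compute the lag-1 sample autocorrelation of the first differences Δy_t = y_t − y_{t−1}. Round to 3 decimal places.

First differences Δy: 3, 2, 1, -1, 1, 10
Mean of differences = 2.6667
Numerator Σ(Δy_t−Δȳ)(Δy_{t+1}−Δȳ) = 0.8889
Denominator Σ(Δy_t−Δȳ)² = 73.3333
r_1(Δy) = 0.8889 / 73.3333 = 0.012

0.012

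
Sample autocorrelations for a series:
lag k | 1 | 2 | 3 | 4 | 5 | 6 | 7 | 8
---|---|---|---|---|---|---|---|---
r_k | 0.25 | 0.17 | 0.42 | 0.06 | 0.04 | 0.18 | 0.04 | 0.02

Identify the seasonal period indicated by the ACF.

3

The largest autocorrelation is r_3 = 0.42; the remaining lags stay at or below 0.25. The elevated value at lag 1 (0.25), dropping to 0.17 at lag 2, reflects decaying short-term dependence rather than seasonality.
The dominant spike at lag 3 indicates a seasonal period of 3.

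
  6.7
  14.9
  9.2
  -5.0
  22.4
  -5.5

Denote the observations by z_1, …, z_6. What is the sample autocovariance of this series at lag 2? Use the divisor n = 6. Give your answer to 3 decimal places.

14.923

Mean z̄ = (6.7 + 14.9 + 9.2 − 5.0 + 22.4 − 5.5)/6 = 7.1167
Σ_{t=1}^{4}(z_t−z̄)(z_{t+2}−z̄) = 89.5361
γ_2 = 89.5361 / 6 = 14.923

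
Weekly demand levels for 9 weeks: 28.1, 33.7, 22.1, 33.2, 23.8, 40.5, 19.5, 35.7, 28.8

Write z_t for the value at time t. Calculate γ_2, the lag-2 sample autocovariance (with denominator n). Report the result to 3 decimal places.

26.765

Mean z̄ = (28.1 + 33.7 + 22.1 + 33.2 + 23.8 + 40.5 + 19.5 + 35.7 + 28.8)/9 = 29.4889
Σ_{t=1}^{7}(z_t−z̄)(z_{t+2}−z̄) = 240.8864
γ_2 = 240.8864 / 9 = 26.765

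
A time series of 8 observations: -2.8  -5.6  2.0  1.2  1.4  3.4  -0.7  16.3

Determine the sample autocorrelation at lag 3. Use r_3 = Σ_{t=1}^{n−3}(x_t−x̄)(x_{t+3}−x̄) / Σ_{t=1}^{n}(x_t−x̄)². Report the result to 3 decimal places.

0.006

Mean x̄ = (-2.8 − 5.6 + 2.0 + 1.2 + 1.4 + 3.4 − 0.7 + 16.3)/8 = 1.9000
Deviations from mean: -4.7000, -7.5000, 0.1000, -0.7000, -0.5000, 1.5000, -2.6000, 14.4000
Σ(x_t−x̄)(x_{t+3}−x̄) = (3.2900) + (3.7500) + (0.1500) + (1.8200) + (-7.2000) = 1.8100
Denominator Σ(x_t−x̄)² = 295.4600
r_3 = 1.8100 / 295.4600 = 0.006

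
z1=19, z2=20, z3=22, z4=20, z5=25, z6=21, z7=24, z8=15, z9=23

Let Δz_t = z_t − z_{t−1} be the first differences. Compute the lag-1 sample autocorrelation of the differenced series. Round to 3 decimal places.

First differences Δz: 1, 2, -2, 5, -4, 3, -9, 8
Mean of differences = 0.5000
Numerator Σ(Δz_t−Δz̄)(Δz_{t+1}−Δz̄) = -140.7500
Denominator Σ(Δz_t−Δz̄)² = 202.0000
r_1(Δz) = -140.7500 / 202.0000 = -0.697

-0.697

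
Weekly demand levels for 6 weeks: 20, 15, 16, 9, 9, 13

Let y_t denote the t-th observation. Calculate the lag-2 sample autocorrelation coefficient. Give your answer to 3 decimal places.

0.009

Mean ȳ = (20 + 15 + 16 + 9 + 9 + 13)/6 = 13.6667
Σ(y_t−ȳ)(y_{t+2}−ȳ) = (14.7778) + (-6.2222) + (-10.8889) + (3.1111) = 0.7778
Denominator Σ(y_t−ȳ)² = 91.3333
r_2 = 0.7778 / 91.3333 = 0.009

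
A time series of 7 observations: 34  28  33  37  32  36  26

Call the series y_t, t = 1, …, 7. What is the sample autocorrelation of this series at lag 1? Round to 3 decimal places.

Mean ȳ = (34 + 28 + 33 + 37 + 32 + 36 + 26)/7 = 32.2857
Deviations from mean: 1.7143, -4.2857, 0.7143, 4.7143, -0.2857, 3.7143, -6.2857
Numerator Σ_{t=1}^{6}(y_t−ȳ)(y_{t+1}−ȳ) = -32.7959
Denominator Σ(y_t−ȳ)² = 97.4286
r_1 = -32.7959 / 97.4286 = -0.337

-0.337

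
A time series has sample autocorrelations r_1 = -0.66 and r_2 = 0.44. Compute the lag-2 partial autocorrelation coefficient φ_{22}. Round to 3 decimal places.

φ_{22} = (r_2 − r_1²) / (1 − r_1²)
r_1² = (-0.66)² = 0.4356
Numerator = 0.44 − 0.4356 = 0.0044; denominator = 1 − 0.4356 = 0.5644
φ_{22} = 0.0044 / 0.5644 = 0.008

0.008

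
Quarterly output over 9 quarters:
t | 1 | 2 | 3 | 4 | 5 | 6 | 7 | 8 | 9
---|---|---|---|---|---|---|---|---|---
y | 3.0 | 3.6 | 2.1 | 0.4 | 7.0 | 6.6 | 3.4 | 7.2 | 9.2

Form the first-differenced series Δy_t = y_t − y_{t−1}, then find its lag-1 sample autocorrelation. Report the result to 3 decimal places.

-0.258

First differences Δy: 0.6, -1.5, -1.7, 6.6, -0.4, -3.2, 3.8, 2.0
Mean of differences = 0.7750
Numerator Σ(Δy_t−Δȳ)(Δy_{t+1}−Δȳ) = -18.8806
Denominator Σ(Δy_t−Δȳ)² = 73.0950
r_1(Δy) = -18.8806 / 73.0950 = -0.258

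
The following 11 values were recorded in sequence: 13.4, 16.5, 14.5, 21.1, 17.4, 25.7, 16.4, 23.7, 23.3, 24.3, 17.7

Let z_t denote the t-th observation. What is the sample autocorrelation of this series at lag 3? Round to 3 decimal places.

Mean z̄ = (13.4 + 16.5 + 14.5 + 21.1 + 17.4 + 25.7 + 16.4 + 23.7 + 23.3 + 24.3 + 17.7)/11 = 19.4545
Numerator Σ_{t=1}^{8}(z_t−z̄)(z_{t+3}−z̄) = -46.8171
Denominator Σ(z_t−z̄)² = 184.5673
r_3 = -46.8171 / 184.5673 = -0.254

-0.254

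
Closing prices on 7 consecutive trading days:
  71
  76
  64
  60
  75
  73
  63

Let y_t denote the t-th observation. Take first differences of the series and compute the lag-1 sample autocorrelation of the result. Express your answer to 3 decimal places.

-0.174

First differences Δy: 5, -12, -4, 15, -2, -10
Mean of differences = -1.3333
Numerator Σ(Δy_t−Δȳ)(Δy_{t+1}−Δȳ) = -87.7778
Denominator Σ(Δy_t−Δȳ)² = 503.3333
r_1(Δy) = -87.7778 / 503.3333 = -0.174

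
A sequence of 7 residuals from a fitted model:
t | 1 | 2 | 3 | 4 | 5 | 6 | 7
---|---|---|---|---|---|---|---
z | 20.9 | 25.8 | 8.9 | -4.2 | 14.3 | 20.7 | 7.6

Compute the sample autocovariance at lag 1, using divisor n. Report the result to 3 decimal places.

Mean z̄ = (20.9 + 25.8 + 8.9 − 4.2 + 14.3 + 20.7 + 7.6)/7 = 13.4286
Deviations: 7.4714, 12.3714, -4.5286, -17.6286, 0.8714, 7.2714, -5.8286
Σ_{t=1}^{6}(z_t−z̄)(z_{t+1}−z̄) = 64.8320
γ_1 = 64.8320 / 7 = 9.262

9.262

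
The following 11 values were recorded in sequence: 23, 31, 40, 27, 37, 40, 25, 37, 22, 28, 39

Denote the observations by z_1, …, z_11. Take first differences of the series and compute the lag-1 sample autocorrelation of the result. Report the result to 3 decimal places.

-0.498

First differences Δz: 8, 9, -13, 10, 3, -15, 12, -15, 6, 11
Mean of differences = 1.6000
Numerator Σ(Δz_t−Δz̄)(Δz_{t+1}−Δz̄) = -571.7600
Denominator Σ(Δz_t−Δz̄)² = 1148.4000
r_1(Δz) = -571.7600 / 1148.4000 = -0.498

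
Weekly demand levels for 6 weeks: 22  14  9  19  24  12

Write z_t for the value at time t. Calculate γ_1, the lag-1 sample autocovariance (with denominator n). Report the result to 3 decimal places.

Mean z̄ = (22 + 14 + 9 + 19 + 24 + 12)/6 = 16.6667
Σ_{t=1}^{5}(z_t−z̄)(z_{t+1}−z̄) = -28.7778
γ_1 = -28.7778 / 6 = -4.796

-4.796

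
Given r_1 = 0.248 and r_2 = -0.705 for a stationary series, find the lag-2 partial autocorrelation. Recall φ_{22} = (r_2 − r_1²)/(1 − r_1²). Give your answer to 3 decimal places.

φ_{22} = (r_2 − r_1²) / (1 − r_1²)
r_1² = (0.248)² = 0.061504
Numerator = -0.705 − 0.0615 = -0.7665; denominator = 1 − 0.0615 = 0.9385
φ_{22} = -0.7665 / 0.9385 = -0.817

-0.817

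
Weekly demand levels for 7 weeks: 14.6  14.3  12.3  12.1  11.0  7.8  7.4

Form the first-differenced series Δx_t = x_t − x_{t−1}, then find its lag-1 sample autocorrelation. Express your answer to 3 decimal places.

First differences Δx: -0.3, -2.0, -0.2, -1.1, -3.2, -0.4
Mean of differences = -1.2000
Numerator Σ(Δx_t−Δx̄)(Δx_{t+1}−Δx̄) = -3.2200
Denominator Σ(Δx_t−Δx̄)² = 7.1000
r_1(Δx) = -3.2200 / 7.1000 = -0.454

-0.454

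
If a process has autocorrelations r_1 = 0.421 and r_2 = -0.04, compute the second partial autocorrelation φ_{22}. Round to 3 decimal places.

-0.264

φ_{22} = (r_2 − r_1²) / (1 − r_1²)
r_1² = (0.421)² = 0.177241
Numerator = -0.04 − 0.1772 = -0.2172; denominator = 1 − 0.1772 = 0.8228
φ_{22} = -0.2172 / 0.8228 = -0.264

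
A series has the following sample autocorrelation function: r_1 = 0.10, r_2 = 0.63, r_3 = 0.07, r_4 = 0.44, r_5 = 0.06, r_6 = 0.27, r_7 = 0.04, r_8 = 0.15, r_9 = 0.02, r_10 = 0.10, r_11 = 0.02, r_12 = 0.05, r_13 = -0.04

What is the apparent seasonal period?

2

The largest autocorrelation is r_2 = 0.63, with weaker echoes at lags 4 (0.44), 6 (0.27) and 8 (0.15); the remaining lags stay at or below 0.10.
The dominant spike at lag 2 indicates a seasonal period of 2.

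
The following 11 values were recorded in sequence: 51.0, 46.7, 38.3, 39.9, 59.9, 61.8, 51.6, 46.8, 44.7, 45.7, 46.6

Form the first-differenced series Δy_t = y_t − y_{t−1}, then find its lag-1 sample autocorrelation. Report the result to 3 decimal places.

First differences Δy: -4.3, -8.4, 1.6, 20.0, 1.9, -10.2, -4.8, -2.1, 1.0, 0.9
Mean of differences = -0.4400
Numerator Σ(Δy_t−Δȳ)(Δy_{t+1}−Δȳ) = 130.5064
Denominator Σ(Δy_t−Δȳ)² = 626.5840
r_1(Δy) = 130.5064 / 626.5840 = 0.208

0.208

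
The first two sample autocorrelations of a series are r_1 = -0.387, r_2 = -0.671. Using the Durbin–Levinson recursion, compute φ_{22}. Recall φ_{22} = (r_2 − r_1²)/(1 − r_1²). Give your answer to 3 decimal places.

φ_{22} = (r_2 − r_1²) / (1 − r_1²)
r_1² = (-0.387)² = 0.149769
Numerator = -0.671 − 0.1498 = -0.8208; denominator = 1 − 0.1498 = 0.8502
φ_{22} = -0.8208 / 0.8502 = -0.965

-0.965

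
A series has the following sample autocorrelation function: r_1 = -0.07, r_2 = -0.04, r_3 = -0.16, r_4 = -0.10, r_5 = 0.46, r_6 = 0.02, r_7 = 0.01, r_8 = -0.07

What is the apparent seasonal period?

The largest autocorrelation is r_5 = 0.46; the remaining lags stay at or below 0.02.
The dominant spike at lag 5 indicates a seasonal period of 5.

5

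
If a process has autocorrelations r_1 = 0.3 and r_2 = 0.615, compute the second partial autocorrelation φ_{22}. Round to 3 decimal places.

φ_{22} = (r_2 − r_1²) / (1 − r_1²)
r_1² = (0.3)² = 0.09
Numerator = 0.615 − 0.0900 = 0.5250; denominator = 1 − 0.0900 = 0.9100
φ_{22} = 0.5250 / 0.9100 = 0.577

0.577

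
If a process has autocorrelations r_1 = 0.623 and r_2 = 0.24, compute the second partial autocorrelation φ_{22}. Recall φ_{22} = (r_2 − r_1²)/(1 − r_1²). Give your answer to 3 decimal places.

-0.242

φ_{22} = (r_2 − r_1²) / (1 − r_1²)
r_1² = (0.623)² = 0.388129
Numerator = 0.24 − 0.3881 = -0.1481; denominator = 1 − 0.3881 = 0.6119
φ_{22} = -0.1481 / 0.6119 = -0.242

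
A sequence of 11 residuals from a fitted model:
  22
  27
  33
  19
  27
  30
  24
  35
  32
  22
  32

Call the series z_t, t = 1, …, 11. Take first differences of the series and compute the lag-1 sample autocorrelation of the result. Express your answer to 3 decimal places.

-0.474

First differences Δz: 5, 6, -14, 8, 3, -6, 11, -3, -10, 10
Mean of differences = 1.0000
Numerator Σ(Δz_t−Δz̄)(Δz_{t+1}−Δz̄) = -325.0000
Denominator Σ(Δz_t−Δz̄)² = 686.0000
r_1(Δz) = -325.0000 / 686.0000 = -0.474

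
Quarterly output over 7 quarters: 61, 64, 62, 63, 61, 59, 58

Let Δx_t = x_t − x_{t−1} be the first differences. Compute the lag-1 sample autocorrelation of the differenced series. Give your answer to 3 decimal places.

First differences Δx: 3, -2, 1, -2, -2, -1
Mean of differences = -0.5000
Numerator Σ(Δx_t−Δx̄)(Δx_{t+1}−Δx̄) = -6.7500
Denominator Σ(Δx_t−Δx̄)² = 21.5000
r_1(Δx) = -6.7500 / 21.5000 = -0.314

-0.314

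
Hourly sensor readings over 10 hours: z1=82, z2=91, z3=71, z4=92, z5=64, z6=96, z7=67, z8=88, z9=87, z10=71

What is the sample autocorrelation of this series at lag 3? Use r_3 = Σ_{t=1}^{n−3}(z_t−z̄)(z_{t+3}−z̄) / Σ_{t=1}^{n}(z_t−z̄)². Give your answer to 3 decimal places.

Mean z̄ = (82 + 91 + 71 + 92 + 64 + 96 + 67 + 88 + 87 + 71)/10 = 80.9000
Numerator Σ_{t=1}^{7}(z_t−z̄)(z_{t+3}−z̄) = -352.5300
Denominator Σ(z_t−z̄)² = 1216.9000
r_3 = -352.5300 / 1216.9000 = -0.290

-0.290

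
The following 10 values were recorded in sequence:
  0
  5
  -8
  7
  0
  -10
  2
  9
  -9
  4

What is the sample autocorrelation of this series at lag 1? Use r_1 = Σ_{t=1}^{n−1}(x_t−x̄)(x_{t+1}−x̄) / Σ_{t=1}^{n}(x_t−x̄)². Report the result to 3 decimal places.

Mean x̄ = (0 + 5 − 8 + 7 + 0 − 10 + 2 + 9 − 9 + 4)/10 = 0.0000
Numerator Σ_{t=1}^{9}(x_t−x̄)(x_{t+1}−x̄) = -215.0000
Denominator Σ(x_t−x̄)² = 420.0000
r_1 = -215.0000 / 420.0000 = -0.512

-0.512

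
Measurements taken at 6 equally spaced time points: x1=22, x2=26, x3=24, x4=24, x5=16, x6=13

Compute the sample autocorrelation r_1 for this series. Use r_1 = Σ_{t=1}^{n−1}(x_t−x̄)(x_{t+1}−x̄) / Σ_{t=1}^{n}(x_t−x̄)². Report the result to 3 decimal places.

0.414

Mean x̄ = (22 + 26 + 24 + 24 + 16 + 13)/6 = 20.8333
Deviations from mean: 1.1667, 5.1667, 3.1667, 3.1667, -4.8333, -7.8333
Numerator Σ_{t=1}^{5}(x_t−x̄)(x_{t+1}−x̄) = 54.9722
Denominator Σ(x_t−x̄)² = 132.8333
r_1 = 54.9722 / 132.8333 = 0.414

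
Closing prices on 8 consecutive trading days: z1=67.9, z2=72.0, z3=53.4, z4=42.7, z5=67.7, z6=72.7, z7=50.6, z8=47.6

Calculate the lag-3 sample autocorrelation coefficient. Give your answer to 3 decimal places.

-0.068

Mean z̄ = (67.9 + 72.0 + 53.4 + 42.7 + 67.7 + 72.7 + 50.6 + 47.6)/8 = 59.3250
Deviations from mean: 8.5750, 12.6750, -5.9250, -16.6250, 8.3750, 13.3750, -8.7250, -11.7250
Σ(z_t−z̄)(z_{t+3}−z̄) = (-142.5594) + (106.1531) + (-79.2469) + (145.0531) + (-98.1969) = -68.7969
Denominator Σ(z_t−z̄)² = 1008.3150
r_3 = -68.7969 / 1008.3150 = -0.068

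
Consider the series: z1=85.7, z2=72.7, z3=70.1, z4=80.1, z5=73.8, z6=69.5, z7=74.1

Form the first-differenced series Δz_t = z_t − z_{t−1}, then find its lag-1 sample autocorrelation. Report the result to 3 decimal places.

First differences Δz: -13.0, -2.6, 10.0, -6.3, -4.3, 4.6
Mean of differences = -1.9333
Numerator Σ(Δz_t−Δz̄)(Δz_{t+1}−Δz̄) = -57.8144
Denominator Σ(Δz_t−Δz̄)² = 332.6733
r_1(Δz) = -57.8144 / 332.6733 = -0.174

-0.174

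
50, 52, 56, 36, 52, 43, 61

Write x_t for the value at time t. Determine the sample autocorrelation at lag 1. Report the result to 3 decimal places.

Mean x̄ = (50 + 52 + 56 + 36 + 52 + 43 + 61)/7 = 50.0000
Deviations from mean: 0.0000, 2.0000, 6.0000, -14.0000, 2.0000, -7.0000, 11.0000
Σ(x_t−x̄)(x_{t+1}−x̄) = (0.0000) + (12.0000) + (-84.0000) + (-28.0000) + (-14.0000) + (-77.0000) = -191.0000
Denominator Σ(x_t−x̄)² = 410.0000
r_1 = -191.0000 / 410.0000 = -0.466

-0.466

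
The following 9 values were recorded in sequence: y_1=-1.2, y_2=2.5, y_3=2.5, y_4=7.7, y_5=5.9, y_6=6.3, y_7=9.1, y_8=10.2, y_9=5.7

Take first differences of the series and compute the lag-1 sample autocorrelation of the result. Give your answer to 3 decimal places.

First differences Δy: 3.7, 0.0, 5.2, -1.8, 0.4, 2.8, 1.1, -4.5
Mean of differences = 0.8625
Numerator Σ(Δy_t−Δȳ)(Δy_{t+1}−Δȳ) = -18.2152
Denominator Σ(Δy_t−Δȳ)² = 67.4788
r_1(Δy) = -18.2152 / 67.4788 = -0.270

-0.270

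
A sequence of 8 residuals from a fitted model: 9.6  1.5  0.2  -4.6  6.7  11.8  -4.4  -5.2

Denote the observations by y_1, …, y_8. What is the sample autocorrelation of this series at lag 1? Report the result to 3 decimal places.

0.023

Mean ȳ = (9.6 + 1.5 + 0.2 − 4.6 + 6.7 + 11.8 − 4.4 − 5.2)/8 = 1.9500
Σ(y_t−ȳ)(y_{t+1}−ȳ) = (-3.4425) + (0.7875) + (11.4625) + (-31.1125) + (46.7875) + (-62.5475) + (45.4025) = 7.3375
Denominator Σ(y_t−ȳ)² = 315.7200
r_1 = 7.3375 / 315.7200 = 0.023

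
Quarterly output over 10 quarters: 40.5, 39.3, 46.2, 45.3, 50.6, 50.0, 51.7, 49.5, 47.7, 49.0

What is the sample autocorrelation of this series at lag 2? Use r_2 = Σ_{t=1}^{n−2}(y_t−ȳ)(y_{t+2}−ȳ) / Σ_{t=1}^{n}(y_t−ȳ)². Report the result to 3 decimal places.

Mean ȳ = (40.5 + 39.3 + 46.2 + 45.3 + 50.6 + 50.0 + 51.7 + 49.5 + 47.7 + 49.0)/10 = 46.9800
Numerator Σ_{t=1}^{8}(y_t−ȳ)(y_{t+2}−ȳ) = 43.2452
Denominator Σ(y_t−ȳ)² = 159.8560
r_2 = 43.2452 / 159.8560 = 0.271

0.271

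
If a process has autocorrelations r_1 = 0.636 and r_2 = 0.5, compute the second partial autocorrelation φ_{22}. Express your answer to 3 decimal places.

0.160

φ_{22} = (r_2 − r_1²) / (1 − r_1²)
r_1² = (0.636)² = 0.404496
Numerator = 0.5 − 0.4045 = 0.0955; denominator = 1 − 0.4045 = 0.5955
φ_{22} = 0.0955 / 0.5955 = 0.160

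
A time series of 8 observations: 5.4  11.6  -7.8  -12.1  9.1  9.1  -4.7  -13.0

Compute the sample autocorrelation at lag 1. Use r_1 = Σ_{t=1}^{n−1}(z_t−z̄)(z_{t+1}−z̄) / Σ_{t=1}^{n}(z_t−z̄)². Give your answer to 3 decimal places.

Mean z̄ = (5.4 + 11.6 − 7.8 − 12.1 + 9.1 + 9.1 − 4.7 − 13.0)/8 = -0.3000
Σ(z_t−z̄)(z_{t+1}−z̄) = (67.8300) + (-89.2500) + (88.5000) + (-110.9200) + (88.3600) + (-41.3600) + (55.8800) = 59.0400
Denominator Σ(z_t−z̄)² = 726.9600
r_1 = 59.0400 / 726.9600 = 0.081

0.081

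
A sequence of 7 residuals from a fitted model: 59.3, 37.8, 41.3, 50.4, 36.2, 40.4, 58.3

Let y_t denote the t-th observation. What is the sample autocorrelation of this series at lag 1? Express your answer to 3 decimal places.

Mean ȳ = (59.3 + 37.8 + 41.3 + 50.4 + 36.2 + 40.4 + 58.3)/7 = 46.2429
Deviations from mean: 13.0571, -8.4429, -4.9429, 4.1571, -10.0429, -5.8429, 12.0571
Σ(y_t−ȳ)(y_{t+1}−ȳ) = (-110.2396) + (41.7318) + (-20.5482) + (-41.7496) + (58.6790) + (-70.4482) = -142.5747
Denominator Σ(y_t−ȳ)² = 563.8571
r_1 = -142.5747 / 563.8571 = -0.253

-0.253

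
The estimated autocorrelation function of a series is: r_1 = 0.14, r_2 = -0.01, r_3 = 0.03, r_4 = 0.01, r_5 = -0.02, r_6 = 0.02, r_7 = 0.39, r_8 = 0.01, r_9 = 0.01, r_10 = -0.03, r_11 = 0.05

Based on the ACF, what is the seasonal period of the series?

7

The largest autocorrelation is r_7 = 0.39; the remaining lags stay at or below 0.14.
The dominant spike at lag 7 indicates a seasonal period of 7.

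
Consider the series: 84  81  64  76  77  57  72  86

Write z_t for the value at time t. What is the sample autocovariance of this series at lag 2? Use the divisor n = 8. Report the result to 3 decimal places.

Mean z̄ = (84 + 81 + 64 + 76 + 77 + 57 + 72 + 86)/8 = 74.6250
Σ_{t=1}^{6}(z_t−z̄)(z_{t+2}−z̄) = -347.0313
γ_2 = -347.0313 / 8 = -43.379

-43.379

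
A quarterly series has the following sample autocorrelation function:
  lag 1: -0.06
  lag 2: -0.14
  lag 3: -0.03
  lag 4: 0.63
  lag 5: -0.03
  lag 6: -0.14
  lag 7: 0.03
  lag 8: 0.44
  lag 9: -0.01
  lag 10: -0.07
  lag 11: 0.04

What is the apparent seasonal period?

The largest autocorrelation is r_4 = 0.63, with a weaker echo at lag 8 (0.44); the remaining lags stay at or below 0.04.
The dominant spike at lag 4 indicates a seasonal period of 4.

4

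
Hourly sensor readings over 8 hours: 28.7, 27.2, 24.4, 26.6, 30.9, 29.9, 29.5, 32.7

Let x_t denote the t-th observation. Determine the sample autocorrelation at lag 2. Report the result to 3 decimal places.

Mean x̄ = (28.7 + 27.2 + 24.4 + 26.6 + 30.9 + 29.9 + 29.5 + 32.7)/8 = 28.7375
Deviations from mean: -0.0375, -1.5375, -4.3375, -2.1375, 2.1625, 1.1625, 0.7625, 3.9625
Numerator Σ_{t=1}^{6}(x_t−x̄)(x_{t+2}−x̄) = -2.1603
Denominator Σ(x_t−x̄)² = 48.0588
r_2 = -2.1603 / 48.0588 = -0.045

-0.045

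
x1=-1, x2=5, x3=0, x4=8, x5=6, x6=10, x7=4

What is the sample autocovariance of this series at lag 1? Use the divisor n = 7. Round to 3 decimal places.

-1.496

Mean x̄ = (-1 + 5 + 0 + 8 + 6 + 10 + 4)/7 = 4.5714
Σ_{t=1}^{6}(x_t−x̄)(x_{t+1}−x̄) = -10.4694
γ_1 = -10.4694 / 7 = -1.496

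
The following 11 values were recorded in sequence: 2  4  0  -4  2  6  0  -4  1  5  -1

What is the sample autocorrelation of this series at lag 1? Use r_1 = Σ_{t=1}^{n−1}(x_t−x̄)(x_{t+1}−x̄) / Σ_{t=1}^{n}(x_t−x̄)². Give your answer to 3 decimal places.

Mean x̄ = (2 + 4 + 0 − 4 + 2 + 6 + 0 − 4 + 1 + 5 − 1)/11 = 1.0000
Numerator Σ_{t=1}^{10}(x_t−x̄)(x_{t+1}−x̄) = -3.0000
Denominator Σ(x_t−x̄)² = 108.0000
r_1 = -3.0000 / 108.0000 = -0.028

-0.028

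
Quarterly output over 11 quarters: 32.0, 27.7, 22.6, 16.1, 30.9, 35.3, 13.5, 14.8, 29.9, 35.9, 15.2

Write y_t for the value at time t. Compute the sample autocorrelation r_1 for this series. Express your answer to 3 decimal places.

-0.082

Mean ȳ = (32.0 + 27.7 + 22.6 + 16.1 + 30.9 + 35.3 + 13.5 + 14.8 + 29.9 + 35.9 + 15.2)/11 = 24.9000
Numerator Σ_{t=1}^{10}(y_t−ȳ)(y_{t+1}−ȳ) = -62.3400
Denominator Σ(y_t−ȳ)² = 757.2000
r_1 = -62.3400 / 757.2000 = -0.082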